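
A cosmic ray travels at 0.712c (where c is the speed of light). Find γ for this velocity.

v/c = 0.712, so (v/c)² = 0.506944
1 - (v/c)² = 0.493056
γ = 1/√(0.493056) = 1.424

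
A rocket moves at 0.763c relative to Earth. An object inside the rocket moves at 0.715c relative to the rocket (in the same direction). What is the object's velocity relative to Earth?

u = (u' + v)/(1 + u'v/c²)
Numerator: 0.715 + 0.763 = 1.478
Denominator: 1 + 0.545545 = 1.545545
u = 1.478/1.545545 = 0.9563c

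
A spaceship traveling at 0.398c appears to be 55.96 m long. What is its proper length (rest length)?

Contracted length L = 55.96 m
γ = 1/√(1 - 0.398²) = 1.090
L₀ = γL = 1.090 × 55.96 = 61.00 m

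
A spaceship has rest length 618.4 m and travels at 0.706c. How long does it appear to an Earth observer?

Proper length L₀ = 618.4 m
γ = 1/√(1 - 0.706²) = 1.412
L = L₀/γ = 618.4/1.412 = 438.0 m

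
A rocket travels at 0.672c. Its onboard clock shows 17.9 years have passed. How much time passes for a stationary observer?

Proper time Δt₀ = 17.9 years
γ = 1/√(1 - 0.672²) = 1.350
Δt = γΔt₀ = 1.350 × 17.9 = 24.17 years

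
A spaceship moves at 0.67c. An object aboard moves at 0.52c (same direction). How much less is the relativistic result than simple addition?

Classical: u' + v = 0.52 + 0.67 = 1.19c
Relativistic: u = (0.52 + 0.67)/(1 + 0.3484) = 1.19/1.3484 = 0.8825c
Difference: 1.19 - 0.8825 = 0.3075c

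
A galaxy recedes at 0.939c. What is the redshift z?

β = 0.939
(1+β)/(1-β) = 1.939/0.061 = 31.79
√(31.79) = 5.638
z = 5.638 - 1 = 4.638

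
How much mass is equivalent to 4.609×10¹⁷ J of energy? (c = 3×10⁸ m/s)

From E = mc², we get m = E/c²
c² = (3×10⁸)² = 9×10¹⁶ m²/s²
m = 4.609×10¹⁷ / 9×10¹⁶ = 5.121 kg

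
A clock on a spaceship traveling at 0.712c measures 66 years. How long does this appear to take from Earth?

Proper time Δt₀ = 66 years
γ = 1/√(1 - 0.712²) = 1.4241
Δt = γΔt₀ = 1.4241 × 66 = 93.99 years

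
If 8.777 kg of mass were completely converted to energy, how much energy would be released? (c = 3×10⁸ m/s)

Using E = mc²:
c² = (3×10⁸)² = 9×10¹⁶ m²/s²
E = 8.777 × 9×10¹⁶ = 7.899×10¹⁷ J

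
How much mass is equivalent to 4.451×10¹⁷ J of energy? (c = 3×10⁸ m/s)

From E = mc², we get m = E/c²
c² = (3×10⁸)² = 9×10¹⁶ m²/s²
m = 4.451×10¹⁷ / 9×10¹⁶ = 4.946 kg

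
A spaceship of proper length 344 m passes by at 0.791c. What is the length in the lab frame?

Proper length L₀ = 344 m
γ = 1/√(1 - 0.791²) = 1.634
L = L₀/γ = 344/1.634 = 210.5 m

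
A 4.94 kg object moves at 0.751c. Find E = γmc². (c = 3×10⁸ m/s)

γ = 1/√(1 - 0.751²) = 1.5145
mc² = 4.94 × (3×10⁸)² = 4.446×10¹⁷ J
E = γmc² = 1.5145 × 4.446×10¹⁷ = 6.733×10¹⁷ J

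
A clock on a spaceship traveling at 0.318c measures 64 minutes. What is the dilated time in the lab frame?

Proper time Δt₀ = 64 minutes
γ = 1/√(1 - 0.318²) = 1.05475
Δt = γΔt₀ = 1.05475 × 64 = 67.50 minutes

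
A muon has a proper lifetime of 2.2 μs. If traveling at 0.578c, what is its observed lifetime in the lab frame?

Proper lifetime τ₀ = 2.2 μs
γ = 1/√(1 - 0.578²) = 1.2254
τ = γτ₀ = 1.2254 × 2.2 μs = 2.696 μs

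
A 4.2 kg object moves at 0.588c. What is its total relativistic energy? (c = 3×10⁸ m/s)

γ = 1/√(1 - 0.588²) = 1.2363
mc² = 4.2 × (3×10⁸)² = 3.780×10¹⁷ J
E = γmc² = 1.2363 × 3.780×10¹⁷ = 4.673×10¹⁷ J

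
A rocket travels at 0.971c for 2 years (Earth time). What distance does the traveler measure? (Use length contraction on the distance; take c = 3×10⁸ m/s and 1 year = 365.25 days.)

Earth distance: d = v × t = 0.971c × 2 yr = 1.839×10¹⁶ m
γ = 4.183
d' = d/γ = 1.839×10¹⁶/4.183 = 4.396×10¹⁵ m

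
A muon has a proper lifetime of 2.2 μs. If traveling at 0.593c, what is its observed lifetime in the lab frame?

Proper lifetime τ₀ = 2.2 μs
γ = 1/√(1 - 0.593²) = 1.242
τ = γτ₀ = 1.242 × 2.2 μs = 2.732 μs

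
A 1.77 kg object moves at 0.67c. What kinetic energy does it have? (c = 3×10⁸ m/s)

γ = 1/√(1 - 0.67²) = 1.3471
γ - 1 = 0.3471
KE = (γ-1)mc² = 0.3471 × 1.77 × (3×10⁸)² = 5.529×10¹⁶ J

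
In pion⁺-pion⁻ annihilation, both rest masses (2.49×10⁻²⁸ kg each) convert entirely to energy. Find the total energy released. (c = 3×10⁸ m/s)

Both particles have the same rest mass, so total mass = 2m
E = 2m·c² = 2 × 2.49×10⁻²⁸ × (3×10⁸)²
= 2 × 2.49×10⁻²⁸ × 9×10¹⁶
= 4.482×10⁻¹¹ J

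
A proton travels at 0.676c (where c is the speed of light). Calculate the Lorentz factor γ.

v/c = 0.676, so (v/c)² = 0.456976
1 - (v/c)² = 0.543024
γ = 1/√(0.543024) = 1.357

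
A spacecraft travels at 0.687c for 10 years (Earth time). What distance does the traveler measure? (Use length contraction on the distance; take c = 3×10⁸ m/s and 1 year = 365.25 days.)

Earth distance: d = v × t = 0.687c × 10 yr = 6.5040×10¹⁶ m
γ = 1.3762
d' = d/γ = 6.5040×10¹⁶/1.3762 = 4.726×10¹⁶ m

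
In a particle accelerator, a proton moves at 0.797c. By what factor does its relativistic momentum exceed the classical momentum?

p_rel = γmv, p_class = mv
Ratio = γ = 1/√(1 - 0.797²)
= 1/√(0.364791) = 1.656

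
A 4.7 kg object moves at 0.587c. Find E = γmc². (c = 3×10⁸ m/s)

γ = 1/√(1 - 0.587²) = 1.2352
mc² = 4.7 × (3×10⁸)² = 4.230×10¹⁷ J
E = γmc² = 1.2352 × 4.230×10¹⁷ = 5.225×10¹⁷ J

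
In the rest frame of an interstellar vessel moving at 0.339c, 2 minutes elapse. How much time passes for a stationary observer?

Proper time Δt₀ = 2 minutes
γ = 1/√(1 - 0.339²) = 1.063
Δt = γΔt₀ = 1.063 × 2 = 2.126 minutes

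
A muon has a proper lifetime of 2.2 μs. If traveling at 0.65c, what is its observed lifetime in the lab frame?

Proper lifetime τ₀ = 2.2 μs
γ = 1/√(1 - 0.65²) = 1.316
τ = γτ₀ = 1.316 × 2.2 μs = 2.895 μs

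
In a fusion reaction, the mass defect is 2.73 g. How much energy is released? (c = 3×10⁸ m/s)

Convert mass defect: Δm = 2.73 g = 0.00273 kg
E = Δm·c² = 0.00273 × (3×10⁸)²
= 0.00273 × 9×10¹⁶ = 2.457×10¹⁴ J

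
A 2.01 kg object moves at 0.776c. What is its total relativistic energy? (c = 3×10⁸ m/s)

γ = 1/√(1 - 0.776²) = 1.5855
mc² = 2.01 × (3×10⁸)² = 1.809×10¹⁷ J
E = γmc² = 1.5855 × 1.809×10¹⁷ = 2.868×10¹⁷ J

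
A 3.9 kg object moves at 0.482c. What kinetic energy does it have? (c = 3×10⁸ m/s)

γ = 1/√(1 - 0.482²) = 1.14133
γ - 1 = 0.14133
KE = (γ-1)mc² = 0.14133 × 3.9 × (3×10⁸)² = 4.961×10¹⁶ J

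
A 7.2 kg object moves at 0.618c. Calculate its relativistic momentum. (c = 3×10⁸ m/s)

γ = 1/√(1 - 0.618²) = 1.272
v = 0.618 × 3×10⁸ = 1.854×10⁸ m/s
p = γmv = 1.272 × 7.2 × 1.854×10⁸ = 1.698×10⁹ kg·m/s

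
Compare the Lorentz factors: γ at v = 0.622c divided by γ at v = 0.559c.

γ₁ = 1/√(1 - 0.622²) = 1.277
γ₂ = 1/√(1 - 0.559²) = 1.206
γ₁/γ₂ = 1.277/1.206 = 1.059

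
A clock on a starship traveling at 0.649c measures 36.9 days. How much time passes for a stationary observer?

Proper time Δt₀ = 36.9 days
γ = 1/√(1 - 0.649²) = 1.3144
Δt = γΔt₀ = 1.3144 × 36.9 = 48.50 days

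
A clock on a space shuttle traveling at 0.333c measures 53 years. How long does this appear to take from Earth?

Proper time Δt₀ = 53 years
γ = 1/√(1 - 0.333²) = 1.0605
Δt = γΔt₀ = 1.0605 × 53 = 56.21 years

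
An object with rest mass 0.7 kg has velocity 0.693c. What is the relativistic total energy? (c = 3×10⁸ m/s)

γ = 1/√(1 - 0.693²) = 1.3871
mc² = 0.7 × (3×10⁸)² = 6.300×10¹⁶ J
E = γmc² = 1.3871 × 6.300×10¹⁶ = 8.739×10¹⁶ J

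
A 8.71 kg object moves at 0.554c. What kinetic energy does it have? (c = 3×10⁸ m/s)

γ = 1/√(1 - 0.554²) = 1.2012
γ - 1 = 0.2012
KE = (γ-1)mc² = 0.2012 × 8.71 × (3×10⁸)² = 1.577×10¹⁷ J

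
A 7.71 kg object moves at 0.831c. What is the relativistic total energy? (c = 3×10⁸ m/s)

γ = 1/√(1 - 0.831²) = 1.7977
mc² = 7.71 × (3×10⁸)² = 6.939×10¹⁷ J
E = γmc² = 1.7977 × 6.939×10¹⁷ = 1.247×10¹⁸ J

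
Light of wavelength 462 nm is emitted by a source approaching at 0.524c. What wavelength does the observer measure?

β = 0.524
Wavelength Doppler factor = √(0.476/1.524) = √(0.31234) = 0.5589
λ_obs = 462 × 0.5589 = 258.2 nm (blueshift)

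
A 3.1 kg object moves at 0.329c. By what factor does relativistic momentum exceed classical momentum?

p_rel = γmv, p_class = mv
Ratio = γ = 1/√(1 - 0.329²) = 1.059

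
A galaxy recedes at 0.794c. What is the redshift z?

β = 0.794
(1+β)/(1-β) = 1.794/0.206 = 8.709
√(8.709) = 2.951
z = 2.951 - 1 = 1.951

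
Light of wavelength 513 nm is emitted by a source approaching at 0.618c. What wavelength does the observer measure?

β = 0.618
Wavelength Doppler factor = √(0.382/1.618) = √(0.2361) = 0.4859
λ_obs = 513 × 0.4859 = 249.3 nm (blueshift)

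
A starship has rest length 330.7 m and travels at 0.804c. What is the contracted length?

Proper length L₀ = 330.7 m
γ = 1/√(1 - 0.804²) = 1.682
L = L₀/γ = 330.7/1.682 = 196.6 m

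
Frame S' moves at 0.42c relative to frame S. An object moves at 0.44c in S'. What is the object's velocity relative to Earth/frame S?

u = (u' + v)/(1 + u'v/c²)
Numerator: 0.44 + 0.42 = 0.86
Denominator: 1 + 0.1848 = 1.1848
u = 0.86/1.1848 = 0.7259c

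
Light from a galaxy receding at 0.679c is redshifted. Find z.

β = 0.679
(1+β)/(1-β) = 1.679/0.321 = 5.231
√(5.231) = 2.287
z = 2.287 - 1 = 1.287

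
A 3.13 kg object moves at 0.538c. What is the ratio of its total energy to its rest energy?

E = γmc², E₀ = mc²
E/E₀ = γ = 1/√(1 - 0.538²) = 1.186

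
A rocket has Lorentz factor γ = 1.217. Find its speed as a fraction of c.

From γ = 1/√(1 - v²/c²):
1/γ² = 1/1.217² = 0.6752
v²/c² = 1 - 0.6752 = 0.3248
v/c = √(0.3248) = 0.5699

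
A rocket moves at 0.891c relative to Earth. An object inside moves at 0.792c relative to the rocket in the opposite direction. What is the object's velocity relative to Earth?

Object's velocity in rocket frame is u' = -0.792c
u = (u' + v)/(1 + u'v/c²) = (v - 0.792)/(1 - 0.792·v/c²)
Numerator: 0.891 - 0.792 = 0.099
Denominator: 1 - 0.705672 = 0.294328
u = 0.099/0.294328 = 0.3364c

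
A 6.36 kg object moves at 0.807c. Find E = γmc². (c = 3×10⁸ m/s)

γ = 1/√(1 - 0.807²) = 1.69333
mc² = 6.36 × (3×10⁸)² = 5.724×10¹⁷ J
E = γmc² = 1.69333 × 5.724×10¹⁷ = 9.693×10¹⁷ J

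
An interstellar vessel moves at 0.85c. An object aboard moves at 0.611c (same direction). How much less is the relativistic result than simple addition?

Classical: u' + v = 0.611 + 0.85 = 1.461c
Relativistic: u = (0.611 + 0.85)/(1 + 0.51935) = 1.461/1.51935 = 0.9616c
Difference: 1.461 - 0.9616 = 0.4994c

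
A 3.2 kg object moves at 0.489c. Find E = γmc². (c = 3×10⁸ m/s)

γ = 1/√(1 - 0.489²) = 1.1464
mc² = 3.2 × (3×10⁸)² = 2.880×10¹⁷ J
E = γmc² = 1.1464 × 2.880×10¹⁷ = 3.302×10¹⁷ J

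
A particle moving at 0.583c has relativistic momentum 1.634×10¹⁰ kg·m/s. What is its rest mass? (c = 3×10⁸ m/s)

γ = 1/√(1 - 0.583²) = 1.2308
v = 0.583 × 3×10⁸ = 1.749×10⁸ m/s
m = p/(γv) = 1.634×10¹⁰/(1.2308 × 1.749×10⁸) = 75.91 kg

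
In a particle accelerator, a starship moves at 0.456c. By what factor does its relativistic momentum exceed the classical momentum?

p_rel = γmv, p_class = mv
Ratio = γ = 1/√(1 - 0.456²)
= 1/√(0.792064) = 1.124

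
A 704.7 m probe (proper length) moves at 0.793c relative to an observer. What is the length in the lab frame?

Proper length L₀ = 704.7 m
γ = 1/√(1 - 0.793²) = 1.6414
L = L₀/γ = 704.7/1.6414 = 429.3 m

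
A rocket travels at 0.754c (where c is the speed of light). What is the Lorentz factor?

v/c = 0.754, so (v/c)² = 0.568516
1 - (v/c)² = 0.431484
γ = 1/√(0.431484) = 1.522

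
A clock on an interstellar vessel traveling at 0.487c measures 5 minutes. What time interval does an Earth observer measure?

Proper time Δt₀ = 5 minutes
γ = 1/√(1 - 0.487²) = 1.145
Δt = γΔt₀ = 1.145 × 5 = 5.725 minutes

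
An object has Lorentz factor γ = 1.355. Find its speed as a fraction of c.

From γ = 1/√(1 - v²/c²):
1/γ² = 1/1.355² = 0.5447
v²/c² = 1 - 0.5447 = 0.4553
v/c = √(0.4553) = 0.6748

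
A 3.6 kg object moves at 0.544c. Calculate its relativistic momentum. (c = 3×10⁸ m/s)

γ = 1/√(1 - 0.544²) = 1.1918
v = 0.544 × 3×10⁸ = 1.632×10⁸ m/s
p = γmv = 1.1918 × 3.6 × 1.632×10⁸ = 7.002×10⁸ kg·m/s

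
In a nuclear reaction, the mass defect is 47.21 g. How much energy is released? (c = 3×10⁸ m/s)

Convert mass defect: Δm = 47.21 g = 0.04721 kg
E = Δm·c² = 0.04721 × (3×10⁸)²
= 0.04721 × 9×10¹⁶ = 4.249×10¹⁵ J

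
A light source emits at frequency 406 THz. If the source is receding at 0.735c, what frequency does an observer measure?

β = v/c = 0.735
(1-β)/(1+β) = 0.265/1.735 = 0.1527
Doppler factor = √(0.1527) = 0.3908
f_obs = 406 × 0.3908 = 158.7 THz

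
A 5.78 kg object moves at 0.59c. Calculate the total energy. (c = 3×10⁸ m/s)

γ = 1/√(1 - 0.59²) = 1.2385
mc² = 5.78 × (3×10⁸)² = 5.202×10¹⁷ J
E = γmc² = 1.2385 × 5.202×10¹⁷ = 6.443×10¹⁷ J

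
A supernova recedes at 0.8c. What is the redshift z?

β = 0.8
(1+β)/(1-β) = 1.8/0.2 = 9.000
√(9.000) = 3.000
z = 3.000 - 1 = 2.000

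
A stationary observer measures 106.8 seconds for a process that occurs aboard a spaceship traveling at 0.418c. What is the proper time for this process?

Dilated time Δt = 106.8 seconds
γ = 1/√(1 - 0.418²) = 1.1008
Δt₀ = Δt/γ = 106.8/1.1008 = 97.02 seconds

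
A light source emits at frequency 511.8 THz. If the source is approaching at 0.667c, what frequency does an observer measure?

β = v/c = 0.667
(1+β)/(1-β) = 1.667/0.333 = 5.006
Doppler factor = √(5.006) = 2.237
f_obs = 511.8 × 2.237 = 1145 THz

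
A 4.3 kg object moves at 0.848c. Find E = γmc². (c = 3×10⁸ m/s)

γ = 1/√(1 - 0.848²) = 1.8868
mc² = 4.3 × (3×10⁸)² = 3.870×10¹⁷ J
E = γmc² = 1.8868 × 3.870×10¹⁷ = 7.302×10¹⁷ J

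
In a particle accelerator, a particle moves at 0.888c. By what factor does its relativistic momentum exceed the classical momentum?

p_rel = γmv, p_class = mv
Ratio = γ = 1/√(1 - 0.888²)
= 1/√(0.211456) = 2.175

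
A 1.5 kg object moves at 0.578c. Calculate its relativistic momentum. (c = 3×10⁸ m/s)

γ = 1/√(1 - 0.578²) = 1.2254
v = 0.578 × 3×10⁸ = 1.734×10⁸ m/s
p = γmv = 1.2254 × 1.5 × 1.734×10⁸ = 3.187×10⁸ kg·m/s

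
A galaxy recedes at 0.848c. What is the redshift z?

β = 0.848
(1+β)/(1-β) = 1.848/0.152 = 12.16
√(12.16) = 3.487
z = 3.487 - 1 = 2.487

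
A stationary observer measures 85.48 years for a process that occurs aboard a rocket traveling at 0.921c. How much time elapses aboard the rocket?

Dilated time Δt = 85.48 years
γ = 1/√(1 - 0.921²) = 2.567
Δt₀ = Δt/γ = 85.48/2.567 = 33.30 years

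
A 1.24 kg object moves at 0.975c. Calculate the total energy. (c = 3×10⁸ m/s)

γ = 1/√(1 - 0.975²) = 4.500
mc² = 1.24 × (3×10⁸)² = 1.116×10¹⁷ J
E = γmc² = 4.500 × 1.116×10¹⁷ = 5.022×10¹⁷ J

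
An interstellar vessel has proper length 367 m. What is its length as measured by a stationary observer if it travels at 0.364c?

Proper length L₀ = 367 m
γ = 1/√(1 - 0.364²) = 1.0737
L = L₀/γ = 367/1.0737 = 341.8 m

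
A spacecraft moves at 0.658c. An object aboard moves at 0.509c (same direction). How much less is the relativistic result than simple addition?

Classical: u' + v = 0.509 + 0.658 = 1.167c
Relativistic: u = (0.509 + 0.658)/(1 + 0.334922) = 1.167/1.334922 = 0.8742c
Difference: 1.167 - 0.8742 = 0.2928c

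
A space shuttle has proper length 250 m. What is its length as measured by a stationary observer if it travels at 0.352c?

Proper length L₀ = 250 m
γ = 1/√(1 - 0.352²) = 1.0684
L = L₀/γ = 250/1.0684 = 234.0 m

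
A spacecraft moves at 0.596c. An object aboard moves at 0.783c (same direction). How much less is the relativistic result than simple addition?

Classical: u' + v = 0.783 + 0.596 = 1.379c
Relativistic: u = (0.783 + 0.596)/(1 + 0.466668) = 1.379/1.466668 = 0.9402c
Difference: 1.379 - 0.9402 = 0.4388c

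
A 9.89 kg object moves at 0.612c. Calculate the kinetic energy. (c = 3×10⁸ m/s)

γ = 1/√(1 - 0.612²) = 1.26445
γ - 1 = 0.26445
KE = (γ-1)mc² = 0.26445 × 9.89 × (3×10⁸)² = 2.354×10¹⁷ J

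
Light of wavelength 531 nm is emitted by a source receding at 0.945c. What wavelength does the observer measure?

β = 0.945
Wavelength Doppler factor = √(1.945/0.055) = √(35.364) = 5.947
λ_obs = 531 × 5.947 = 3158 nm (redshift)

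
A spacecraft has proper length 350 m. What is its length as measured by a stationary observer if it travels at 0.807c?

Proper length L₀ = 350 m
γ = 1/√(1 - 0.807²) = 1.693
L = L₀/γ = 350/1.693 = 206.7 m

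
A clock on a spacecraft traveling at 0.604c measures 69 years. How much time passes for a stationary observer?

Proper time Δt₀ = 69 years
γ = 1/√(1 - 0.604²) = 1.25473
Δt = γΔt₀ = 1.25473 × 69 = 86.58 years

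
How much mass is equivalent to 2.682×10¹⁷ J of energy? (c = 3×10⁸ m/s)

From E = mc², we get m = E/c²
c² = (3×10⁸)² = 9×10¹⁶ m²/s²
m = 2.682×10¹⁷ / 9×10¹⁶ = 2.980 kg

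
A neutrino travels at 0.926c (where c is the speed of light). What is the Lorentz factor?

v/c = 0.926, so (v/c)² = 0.857476
1 - (v/c)² = 0.142524
γ = 1/√(0.142524) = 2.649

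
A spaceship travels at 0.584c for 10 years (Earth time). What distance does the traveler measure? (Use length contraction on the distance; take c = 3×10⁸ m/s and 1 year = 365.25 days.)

Earth distance: d = v × t = 0.584c × 10 yr = 5.529×10¹⁶ m
γ = 1.232
d' = d/γ = 5.529×10¹⁶/1.232 = 4.488×10¹⁶ m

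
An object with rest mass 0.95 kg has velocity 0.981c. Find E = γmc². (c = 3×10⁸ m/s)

γ = 1/√(1 - 0.981²) = 5.154
mc² = 0.95 × (3×10⁸)² = 8.550×10¹⁶ J
E = γmc² = 5.154 × 8.550×10¹⁶ = 4.407×10¹⁷ J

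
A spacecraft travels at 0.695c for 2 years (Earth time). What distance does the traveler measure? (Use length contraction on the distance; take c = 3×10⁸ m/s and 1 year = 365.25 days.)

Earth distance: d = v × t = 0.695c × 2 yr = 1.3160×10¹⁶ m
γ = 1.3908
d' = d/γ = 1.3160×10¹⁶/1.3908 = 9.462×10¹⁵ m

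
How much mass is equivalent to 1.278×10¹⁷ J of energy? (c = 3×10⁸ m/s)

From E = mc², we get m = E/c²
c² = (3×10⁸)² = 9×10¹⁶ m²/s²
m = 1.278×10¹⁷ / 9×10¹⁶ = 1.420 kg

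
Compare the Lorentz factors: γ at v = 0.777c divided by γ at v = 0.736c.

γ₁ = 1/√(1 - 0.777²) = 1.5886
γ₂ = 1/√(1 - 0.736²) = 1.4771
γ₁/γ₂ = 1.5886/1.4771 = 1.075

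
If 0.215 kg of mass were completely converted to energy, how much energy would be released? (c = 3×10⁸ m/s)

Using E = mc²:
c² = (3×10⁸)² = 9×10¹⁶ m²/s²
E = 0.215 × 9×10¹⁶ = 1.935×10¹⁶ J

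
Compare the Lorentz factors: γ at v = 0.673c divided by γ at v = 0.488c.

γ₁ = 1/√(1 - 0.673²) = 1.352
γ₂ = 1/√(1 - 0.488²) = 1.146
γ₁/γ₂ = 1.352/1.146 = 1.180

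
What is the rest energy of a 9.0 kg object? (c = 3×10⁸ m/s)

c² = (3×10⁸)² = 9.000×10¹⁶ m²/s²
E₀ = mc² = 9.0 × 9.000×10¹⁶ = 8.100×10¹⁷ J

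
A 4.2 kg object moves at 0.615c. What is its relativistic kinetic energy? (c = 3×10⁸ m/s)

γ = 1/√(1 - 0.615²) = 1.2682
γ - 1 = 0.2682
KE = (γ-1)mc² = 0.2682 × 4.2 × (3×10⁸)² = 1.014×10¹⁷ J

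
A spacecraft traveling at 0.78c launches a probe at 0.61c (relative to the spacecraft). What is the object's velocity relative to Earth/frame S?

u = (u' + v)/(1 + u'v/c²)
Numerator: 0.61 + 0.78 = 1.39
Denominator: 1 + 0.4758 = 1.4758
u = 1.39/1.4758 = 0.9419c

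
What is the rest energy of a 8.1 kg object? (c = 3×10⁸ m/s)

c² = (3×10⁸)² = 9.000×10¹⁶ m²/s²
E₀ = mc² = 8.1 × 9.000×10¹⁶ = 7.290×10¹⁷ J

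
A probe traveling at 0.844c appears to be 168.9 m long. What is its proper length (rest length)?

Contracted length L = 168.9 m
γ = 1/√(1 - 0.844²) = 1.8645
L₀ = γL = 1.8645 × 168.9 = 314.9 m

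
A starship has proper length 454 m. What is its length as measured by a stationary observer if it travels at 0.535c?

Proper length L₀ = 454 m
γ = 1/√(1 - 0.535²) = 1.1836
L = L₀/γ = 454/1.1836 = 383.6 m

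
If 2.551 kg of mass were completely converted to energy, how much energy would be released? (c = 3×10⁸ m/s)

Using E = mc²:
c² = (3×10⁸)² = 9×10¹⁶ m²/s²
E = 2.551 × 9×10¹⁶ = 2.296×10¹⁷ J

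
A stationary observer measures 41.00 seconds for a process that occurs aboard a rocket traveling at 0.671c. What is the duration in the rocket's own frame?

Dilated time Δt = 41.00 seconds
γ = 1/√(1 - 0.671²) = 1.3487
Δt₀ = Δt/γ = 41.00/1.3487 = 30.40 seconds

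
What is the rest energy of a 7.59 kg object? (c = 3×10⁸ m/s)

c² = (3×10⁸)² = 9.000×10¹⁶ m²/s²
E₀ = mc² = 7.59 × 9.000×10¹⁶ = 6.831×10¹⁷ J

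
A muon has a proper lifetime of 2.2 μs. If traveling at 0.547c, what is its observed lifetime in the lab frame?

Proper lifetime τ₀ = 2.2 μs
γ = 1/√(1 - 0.547²) = 1.1946
τ = γτ₀ = 1.1946 × 2.2 μs = 2.628 μs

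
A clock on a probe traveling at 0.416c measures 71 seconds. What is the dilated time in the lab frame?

Proper time Δt₀ = 71 seconds
γ = 1/√(1 - 0.416²) = 1.0997
Δt = γΔt₀ = 1.0997 × 71 = 78.08 seconds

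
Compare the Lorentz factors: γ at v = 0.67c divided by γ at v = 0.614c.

γ₁ = 1/√(1 - 0.67²) = 1.347
γ₂ = 1/√(1 - 0.614²) = 1.267
γ₁/γ₂ = 1.347/1.267 = 1.063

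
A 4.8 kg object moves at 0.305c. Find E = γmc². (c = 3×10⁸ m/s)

γ = 1/√(1 - 0.305²) = 1.050
mc² = 4.8 × (3×10⁸)² = 4.320×10¹⁷ J
E = γmc² = 1.050 × 4.320×10¹⁷ = 4.536×10¹⁷ J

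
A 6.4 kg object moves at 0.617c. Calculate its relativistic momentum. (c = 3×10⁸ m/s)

γ = 1/√(1 - 0.617²) = 1.2707
v = 0.617 × 3×10⁸ = 1.851×10⁸ m/s
p = γmv = 1.2707 × 6.4 × 1.851×10⁸ = 1.505×10⁹ kg·m/s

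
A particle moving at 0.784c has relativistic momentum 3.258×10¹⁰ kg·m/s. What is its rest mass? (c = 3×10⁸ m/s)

γ = 1/√(1 - 0.784²) = 1.6109
v = 0.784 × 3×10⁸ = 2.352×10⁸ m/s
m = p/(γv) = 3.258×10¹⁰/(1.6109 × 2.352×10⁸) = 85.99 kg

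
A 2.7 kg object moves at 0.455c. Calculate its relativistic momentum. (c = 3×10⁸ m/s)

γ = 1/√(1 - 0.455²) = 1.123
v = 0.455 × 3×10⁸ = 1.365×10⁸ m/s
p = γmv = 1.123 × 2.7 × 1.365×10⁸ = 4.139×10⁸ kg·m/s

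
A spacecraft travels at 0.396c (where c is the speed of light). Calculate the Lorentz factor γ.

v/c = 0.396, so (v/c)² = 0.156816
1 - (v/c)² = 0.843184
γ = 1/√(0.843184) = 1.089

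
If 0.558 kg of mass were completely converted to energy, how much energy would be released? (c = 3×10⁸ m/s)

Using E = mc²:
c² = (3×10⁸)² = 9×10¹⁶ m²/s²
E = 0.558 × 9×10¹⁶ = 5.022×10¹⁶ J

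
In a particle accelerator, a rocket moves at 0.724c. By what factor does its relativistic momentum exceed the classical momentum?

p_rel = γmv, p_class = mv
Ratio = γ = 1/√(1 - 0.724²)
= 1/√(0.475824) = 1.450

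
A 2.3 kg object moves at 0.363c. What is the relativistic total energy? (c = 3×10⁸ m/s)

γ = 1/√(1 - 0.363²) = 1.0732
mc² = 2.3 × (3×10⁸)² = 2.070×10¹⁷ J
E = γmc² = 1.0732 × 2.070×10¹⁷ = 2.222×10¹⁷ J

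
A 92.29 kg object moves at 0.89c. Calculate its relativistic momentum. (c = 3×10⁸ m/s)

γ = 1/√(1 - 0.89²) = 2.193
v = 0.89 × 3×10⁸ = 2.670×10⁸ m/s
p = γmv = 2.193 × 92.29 × 2.670×10⁸ = 5.404×10¹⁰ kg·m/s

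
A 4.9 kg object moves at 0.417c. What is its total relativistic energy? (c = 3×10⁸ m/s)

γ = 1/√(1 - 0.417²) = 1.1002
mc² = 4.9 × (3×10⁸)² = 4.410×10¹⁷ J
E = γmc² = 1.1002 × 4.410×10¹⁷ = 4.852×10¹⁷ J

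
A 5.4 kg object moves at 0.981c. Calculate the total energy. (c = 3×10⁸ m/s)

γ = 1/√(1 - 0.981²) = 5.154
mc² = 5.4 × (3×10⁸)² = 4.860×10¹⁷ J
E = γmc² = 5.154 × 4.860×10¹⁷ = 2.505×10¹⁸ J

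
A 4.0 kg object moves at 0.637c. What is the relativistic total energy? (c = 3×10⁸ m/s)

γ = 1/√(1 - 0.637²) = 1.2972
mc² = 4.0 × (3×10⁸)² = 3.600×10¹⁷ J
E = γmc² = 1.2972 × 3.600×10¹⁷ = 4.670×10¹⁷ J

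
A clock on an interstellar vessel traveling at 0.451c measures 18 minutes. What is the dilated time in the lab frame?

Proper time Δt₀ = 18 minutes
γ = 1/√(1 - 0.451²) = 1.1204
Δt = γΔt₀ = 1.1204 × 18 = 20.17 minutes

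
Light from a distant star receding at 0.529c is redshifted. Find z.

β = 0.529
(1+β)/(1-β) = 1.529/0.471 = 3.246
√(3.246) = 1.8017
z = 1.8017 - 1 = 0.8017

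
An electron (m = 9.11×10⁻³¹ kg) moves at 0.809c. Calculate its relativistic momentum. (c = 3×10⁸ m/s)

γ = 1/√(1 - 0.809²) = 1.701
v = 0.809 × 3×10⁸ = 2.427×10⁸ m/s
p = γmv = 1.701 × 9.11×10⁻³¹ × 2.427×10⁸ = 3.761×10⁻²² kg·m/s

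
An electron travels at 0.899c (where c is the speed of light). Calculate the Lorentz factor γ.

v/c = 0.899, so (v/c)² = 0.808201
1 - (v/c)² = 0.191799
γ = 1/√(0.191799) = 2.283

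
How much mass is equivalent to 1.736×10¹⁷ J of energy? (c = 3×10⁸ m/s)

From E = mc², we get m = E/c²
c² = (3×10⁸)² = 9×10¹⁶ m²/s²
m = 1.736×10¹⁷ / 9×10¹⁶ = 1.929 kg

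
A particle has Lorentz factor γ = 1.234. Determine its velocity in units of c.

From γ = 1/√(1 - v²/c²):
1/γ² = 1/1.234² = 0.6567
v²/c² = 1 - 0.6567 = 0.3433
v/c = √(0.3433) = 0.5859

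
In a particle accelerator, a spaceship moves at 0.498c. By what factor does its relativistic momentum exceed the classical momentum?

p_rel = γmv, p_class = mv
Ratio = γ = 1/√(1 - 0.498²)
= 1/√(0.751996) = 1.153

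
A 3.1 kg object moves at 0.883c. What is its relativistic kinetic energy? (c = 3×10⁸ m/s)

γ = 1/√(1 - 0.883²) = 2.1305
γ - 1 = 1.1305
KE = (γ-1)mc² = 1.1305 × 3.1 × (3×10⁸)² = 3.154×10¹⁷ J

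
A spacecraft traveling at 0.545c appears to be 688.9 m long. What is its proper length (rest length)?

Contracted length L = 688.9 m
γ = 1/√(1 - 0.545²) = 1.192697
L₀ = γL = 1.192697 × 688.9 = 821.6 m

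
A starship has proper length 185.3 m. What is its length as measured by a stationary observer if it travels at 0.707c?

Proper length L₀ = 185.3 m
γ = 1/√(1 - 0.707²) = 1.414
L = L₀/γ = 185.3/1.414 = 131.0 m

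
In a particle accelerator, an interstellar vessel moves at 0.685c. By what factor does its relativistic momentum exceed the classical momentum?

p_rel = γmv, p_class = mv
Ratio = γ = 1/√(1 - 0.685²)
= 1/√(0.530775) = 1.373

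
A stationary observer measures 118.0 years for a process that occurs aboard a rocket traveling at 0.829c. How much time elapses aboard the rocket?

Dilated time Δt = 118.0 years
γ = 1/√(1 - 0.829²) = 1.7881
Δt₀ = Δt/γ = 118.0/1.7881 = 65.99 years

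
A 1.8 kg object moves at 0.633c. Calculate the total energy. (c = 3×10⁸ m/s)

γ = 1/√(1 - 0.633²) = 1.292
mc² = 1.8 × (3×10⁸)² = 1.620×10¹⁷ J
E = γmc² = 1.292 × 1.620×10¹⁷ = 2.093×10¹⁷ J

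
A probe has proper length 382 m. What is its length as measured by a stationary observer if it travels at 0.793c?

Proper length L₀ = 382 m
γ = 1/√(1 - 0.793²) = 1.6414
L = L₀/γ = 382/1.6414 = 232.7 m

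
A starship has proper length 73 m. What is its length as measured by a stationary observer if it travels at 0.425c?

Proper length L₀ = 73 m
γ = 1/√(1 - 0.425²) = 1.1047
L = L₀/γ = 73/1.1047 = 66.08 m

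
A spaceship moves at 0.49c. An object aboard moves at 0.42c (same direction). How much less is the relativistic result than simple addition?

Classical: u' + v = 0.42 + 0.49 = 0.91c
Relativistic: u = (0.42 + 0.49)/(1 + 0.2058) = 0.91/1.2058 = 0.7547c
Difference: 0.91 - 0.7547 = 0.1553c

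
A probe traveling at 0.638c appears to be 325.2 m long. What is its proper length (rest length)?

Contracted length L = 325.2 m
γ = 1/√(1 - 0.638²) = 1.2986
L₀ = γL = 1.2986 × 325.2 = 422.3 m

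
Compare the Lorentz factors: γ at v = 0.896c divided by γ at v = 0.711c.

γ₁ = 1/√(1 - 0.896²) = 2.252
γ₂ = 1/√(1 - 0.711²) = 1.422
γ₁/γ₂ = 2.252/1.422 = 1.584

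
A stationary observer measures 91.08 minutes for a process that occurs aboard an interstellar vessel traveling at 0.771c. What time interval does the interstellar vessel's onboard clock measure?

Dilated time Δt = 91.08 minutes
γ = 1/√(1 - 0.771²) = 1.5703
Δt₀ = Δt/γ = 91.08/1.5703 = 58.00 minutes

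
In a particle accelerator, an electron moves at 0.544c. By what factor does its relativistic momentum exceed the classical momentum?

p_rel = γmv, p_class = mv
Ratio = γ = 1/√(1 - 0.544²)
= 1/√(0.704064) = 1.192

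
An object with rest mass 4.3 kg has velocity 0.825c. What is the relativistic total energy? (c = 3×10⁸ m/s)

γ = 1/√(1 - 0.825²) = 1.7695
mc² = 4.3 × (3×10⁸)² = 3.870×10¹⁷ J
E = γmc² = 1.7695 × 3.870×10¹⁷ = 6.848×10¹⁷ J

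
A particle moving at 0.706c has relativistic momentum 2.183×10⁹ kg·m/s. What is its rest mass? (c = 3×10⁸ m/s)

γ = 1/√(1 - 0.706²) = 1.412
v = 0.706 × 3×10⁸ = 2.118×10⁸ m/s
m = p/(γv) = 2.183×10⁹/(1.412 × 2.118×10⁸) = 7.299 kg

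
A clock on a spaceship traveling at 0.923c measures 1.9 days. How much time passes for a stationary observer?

Proper time Δt₀ = 1.9 days
γ = 1/√(1 - 0.923²) = 2.599
Δt = γΔt₀ = 2.599 × 1.9 = 4.938 days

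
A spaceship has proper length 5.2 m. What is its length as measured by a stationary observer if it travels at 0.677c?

Proper length L₀ = 5.2 m
γ = 1/√(1 - 0.677²) = 1.3587
L = L₀/γ = 5.2/1.3587 = 3.827 m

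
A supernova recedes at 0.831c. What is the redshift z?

β = 0.831
(1+β)/(1-β) = 1.831/0.169 = 10.834
√(10.834) = 3.292
z = 3.292 - 1 = 2.292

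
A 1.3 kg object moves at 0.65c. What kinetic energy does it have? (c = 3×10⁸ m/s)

γ = 1/√(1 - 0.65²) = 1.3159
γ - 1 = 0.3159
KE = (γ-1)mc² = 0.3159 × 1.3 × (3×10⁸)² = 3.696×10¹⁶ J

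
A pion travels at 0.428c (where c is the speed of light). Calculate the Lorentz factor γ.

v/c = 0.428, so (v/c)² = 0.183184
1 - (v/c)² = 0.816816
γ = 1/√(0.816816) = 1.106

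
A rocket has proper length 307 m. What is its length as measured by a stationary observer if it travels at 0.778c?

Proper length L₀ = 307 m
γ = 1/√(1 - 0.778²) = 1.5917
L = L₀/γ = 307/1.5917 = 192.9 m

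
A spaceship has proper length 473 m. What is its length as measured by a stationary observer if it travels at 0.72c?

Proper length L₀ = 473 m
γ = 1/√(1 - 0.72²) = 1.441
L = L₀/γ = 473/1.441 = 328.2 m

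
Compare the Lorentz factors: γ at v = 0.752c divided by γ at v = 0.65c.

γ₁ = 1/√(1 - 0.752²) = 1.517
γ₂ = 1/√(1 - 0.65²) = 1.316
γ₁/γ₂ = 1.517/1.316 = 1.153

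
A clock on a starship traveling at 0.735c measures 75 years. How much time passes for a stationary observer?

Proper time Δt₀ = 75 years
γ = 1/√(1 - 0.735²) = 1.475
Δt = γΔt₀ = 1.475 × 75 = 110.6 years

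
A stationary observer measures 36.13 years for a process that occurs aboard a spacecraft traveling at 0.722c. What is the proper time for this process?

Dilated time Δt = 36.13 years
γ = 1/√(1 - 0.722²) = 1.445
Δt₀ = Δt/γ = 36.13/1.445 = 25.00 years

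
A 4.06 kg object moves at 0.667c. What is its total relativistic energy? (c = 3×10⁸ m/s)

γ = 1/√(1 - 0.667²) = 1.342
mc² = 4.06 × (3×10⁸)² = 3.654×10¹⁷ J
E = γmc² = 1.342 × 3.654×10¹⁷ = 4.904×10¹⁷ J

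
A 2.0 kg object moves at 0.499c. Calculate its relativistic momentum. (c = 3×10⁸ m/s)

γ = 1/√(1 - 0.499²) = 1.154
v = 0.499 × 3×10⁸ = 1.497×10⁸ m/s
p = γmv = 1.154 × 2.0 × 1.497×10⁸ = 3.455×10⁸ kg·m/s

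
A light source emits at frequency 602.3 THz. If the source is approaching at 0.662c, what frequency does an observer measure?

β = v/c = 0.662
(1+β)/(1-β) = 1.662/0.338 = 4.9172
Doppler factor = √(4.9172) = 2.2175
f_obs = 602.3 × 2.2175 = 1336 THz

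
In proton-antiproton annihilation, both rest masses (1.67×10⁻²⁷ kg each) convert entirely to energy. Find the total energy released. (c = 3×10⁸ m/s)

Both particles have the same rest mass, so total mass = 2m
E = 2m·c² = 2 × 1.67×10⁻²⁷ × (3×10⁸)²
= 2 × 1.67×10⁻²⁷ × 9×10¹⁶
= 3.006×10⁻¹⁰ J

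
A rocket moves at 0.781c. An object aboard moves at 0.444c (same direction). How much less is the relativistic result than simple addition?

Classical: u' + v = 0.444 + 0.781 = 1.225c
Relativistic: u = (0.444 + 0.781)/(1 + 0.346764) = 1.225/1.346764 = 0.9096c
Difference: 1.225 - 0.9096 = 0.3154c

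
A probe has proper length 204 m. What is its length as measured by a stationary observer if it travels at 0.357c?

Proper length L₀ = 204 m
γ = 1/√(1 - 0.357²) = 1.0705
L = L₀/γ = 204/1.0705 = 190.6 m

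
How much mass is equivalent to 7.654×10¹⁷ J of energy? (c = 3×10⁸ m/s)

From E = mc², we get m = E/c²
c² = (3×10⁸)² = 9×10¹⁶ m²/s²
m = 7.654×10¹⁷ / 9×10¹⁶ = 8.504 kg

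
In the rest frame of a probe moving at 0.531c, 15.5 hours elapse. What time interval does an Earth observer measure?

Proper time Δt₀ = 15.5 hours
γ = 1/√(1 - 0.531²) = 1.180
Δt = γΔt₀ = 1.180 × 15.5 = 18.29 hours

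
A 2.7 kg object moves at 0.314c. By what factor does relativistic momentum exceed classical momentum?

p_rel = γmv, p_class = mv
Ratio = γ = 1/√(1 - 0.314²) = 1.053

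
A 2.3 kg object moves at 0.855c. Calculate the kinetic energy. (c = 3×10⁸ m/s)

γ = 1/√(1 - 0.855²) = 1.9282
γ - 1 = 0.9282
KE = (γ-1)mc² = 0.9282 × 2.3 × (3×10⁸)² = 1.921×10¹⁷ J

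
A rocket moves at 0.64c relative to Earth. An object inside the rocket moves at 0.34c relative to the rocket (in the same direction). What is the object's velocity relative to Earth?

u = (u' + v)/(1 + u'v/c²)
Numerator: 0.34 + 0.64 = 0.98
Denominator: 1 + 0.2176 = 1.2176
u = 0.98/1.2176 = 0.8049c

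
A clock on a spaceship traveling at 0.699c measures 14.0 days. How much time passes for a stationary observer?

Proper time Δt₀ = 14.0 days
γ = 1/√(1 - 0.699²) = 1.3984
Δt = γΔt₀ = 1.3984 × 14.0 = 19.58 days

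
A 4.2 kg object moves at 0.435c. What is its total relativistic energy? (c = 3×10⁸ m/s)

γ = 1/√(1 - 0.435²) = 1.1106
mc² = 4.2 × (3×10⁸)² = 3.780×10¹⁷ J
E = γmc² = 1.1106 × 3.780×10¹⁷ = 4.198×10¹⁷ J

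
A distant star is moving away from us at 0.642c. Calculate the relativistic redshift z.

β = 0.642
(1+β)/(1-β) = 1.642/0.358 = 4.587
√(4.587) = 2.142
z = 2.142 - 1 = 1.142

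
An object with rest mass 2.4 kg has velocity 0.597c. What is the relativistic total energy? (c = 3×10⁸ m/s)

γ = 1/√(1 - 0.597²) = 1.2465
mc² = 2.4 × (3×10⁸)² = 2.160×10¹⁷ J
E = γmc² = 1.2465 × 2.160×10¹⁷ = 2.692×10¹⁷ J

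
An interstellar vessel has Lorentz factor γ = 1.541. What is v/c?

From γ = 1/√(1 - v²/c²):
1/γ² = 1/1.541² = 0.42111
v²/c² = 1 - 0.42111 = 0.57889
v/c = √(0.57889) = 0.7608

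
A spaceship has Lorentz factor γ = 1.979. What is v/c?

From γ = 1/√(1 - v²/c²):
1/γ² = 1/1.979² = 0.25533
v²/c² = 1 - 0.25533 = 0.74467
v/c = √(0.74467) = 0.8629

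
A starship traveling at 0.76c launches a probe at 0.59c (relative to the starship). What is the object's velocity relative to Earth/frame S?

u = (u' + v)/(1 + u'v/c²)
Numerator: 0.59 + 0.76 = 1.35
Denominator: 1 + 0.4484 = 1.4484
u = 1.35/1.4484 = 0.9321c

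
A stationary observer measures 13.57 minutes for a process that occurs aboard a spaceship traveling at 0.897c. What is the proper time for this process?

Dilated time Δt = 13.57 minutes
γ = 1/√(1 - 0.897²) = 2.2623
Δt₀ = Δt/γ = 13.57/2.2623 = 5.998 minutes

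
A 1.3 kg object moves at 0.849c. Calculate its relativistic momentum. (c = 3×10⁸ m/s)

γ = 1/√(1 - 0.849²) = 1.8925
v = 0.849 × 3×10⁸ = 2.547×10⁸ m/s
p = γmv = 1.8925 × 1.3 × 2.547×10⁸ = 6.266×10⁸ kg·m/s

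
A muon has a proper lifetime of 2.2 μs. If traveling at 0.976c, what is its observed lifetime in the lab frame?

Proper lifetime τ₀ = 2.2 μs
γ = 1/√(1 - 0.976²) = 4.592
τ = γτ₀ = 4.592 × 2.2 μs = 10.10 μs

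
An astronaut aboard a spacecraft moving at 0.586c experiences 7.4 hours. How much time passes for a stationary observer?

Proper time Δt₀ = 7.4 hours
γ = 1/√(1 - 0.586²) = 1.234
Δt = γΔt₀ = 1.234 × 7.4 = 9.132 hours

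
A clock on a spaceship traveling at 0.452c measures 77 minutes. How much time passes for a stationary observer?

Proper time Δt₀ = 77 minutes
γ = 1/√(1 - 0.452²) = 1.121
Δt = γΔt₀ = 1.121 × 77 = 86.32 minutes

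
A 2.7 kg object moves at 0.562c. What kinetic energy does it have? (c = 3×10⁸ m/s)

γ = 1/√(1 - 0.562²) = 1.20899
γ - 1 = 0.20899
KE = (γ-1)mc² = 0.20899 × 2.7 × (3×10⁸)² = 5.078×10¹⁶ J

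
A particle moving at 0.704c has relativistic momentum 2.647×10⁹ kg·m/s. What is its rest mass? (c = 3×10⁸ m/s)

γ = 1/√(1 - 0.704²) = 1.408
v = 0.704 × 3×10⁸ = 2.112×10⁸ m/s
m = p/(γv) = 2.647×10⁹/(1.408 × 2.112×10⁸) = 8.901 kg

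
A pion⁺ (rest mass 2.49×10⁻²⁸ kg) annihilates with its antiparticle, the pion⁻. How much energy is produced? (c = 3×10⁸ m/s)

Both particles have the same rest mass, so total mass = 2m
E = 2m·c² = 2 × 2.49×10⁻²⁸ × (3×10⁸)²
= 2 × 2.49×10⁻²⁸ × 9×10¹⁶
= 4.482×10⁻¹¹ J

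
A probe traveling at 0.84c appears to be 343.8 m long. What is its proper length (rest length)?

Contracted length L = 343.8 m
γ = 1/√(1 - 0.84²) = 1.843
L₀ = γL = 1.843 × 343.8 = 633.6 m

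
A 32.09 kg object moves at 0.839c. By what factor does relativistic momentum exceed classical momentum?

p_rel = γmv, p_class = mv
Ratio = γ = 1/√(1 - 0.839²) = 1.838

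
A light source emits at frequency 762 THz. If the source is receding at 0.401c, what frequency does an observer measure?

β = v/c = 0.401
(1-β)/(1+β) = 0.599/1.401 = 0.4276
Doppler factor = √(0.4276) = 0.6539
f_obs = 762 × 0.6539 = 498.3 THz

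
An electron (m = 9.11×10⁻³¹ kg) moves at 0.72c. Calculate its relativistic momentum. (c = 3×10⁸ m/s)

γ = 1/√(1 - 0.72²) = 1.440976
v = 0.72 × 3×10⁸ = 2.160×10⁸ m/s
p = γmv = 1.440976 × 9.11×10⁻³¹ × 2.160×10⁸ = 2.835×10⁻²² kg·m/s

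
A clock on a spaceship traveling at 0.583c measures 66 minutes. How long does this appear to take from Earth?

Proper time Δt₀ = 66 minutes
γ = 1/√(1 - 0.583²) = 1.2308
Δt = γΔt₀ = 1.2308 × 66 = 81.23 minutes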